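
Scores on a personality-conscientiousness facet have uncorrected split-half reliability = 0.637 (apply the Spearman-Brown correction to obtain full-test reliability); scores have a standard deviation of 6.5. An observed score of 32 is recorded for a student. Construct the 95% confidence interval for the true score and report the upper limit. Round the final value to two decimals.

38.00

Full-length reliability (Spearman-Brown) = 2(0.637)/(1+0.637) ≈ 0.77825
SEM = 6.50000 · √(1 − 0.77825) = 6.50000 · √0.22175 ≈ 6.50000 · 0.47090 ≈ 3.06085
Half-width = 1.96·3.06085 ≈ 5.99927
Upper limit = 32 + 5.99927 ≈ 37.99927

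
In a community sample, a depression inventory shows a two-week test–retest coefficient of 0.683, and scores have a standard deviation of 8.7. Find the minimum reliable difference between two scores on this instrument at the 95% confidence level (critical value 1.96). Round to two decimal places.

SEM = 8.700×√(1 − 0.683) ≃ 4.898
Standard error of the difference = 4.898·√2 ≃ 6.927
Smallest detectable difference = 1.96×6.927 ≃ 13.578

13.58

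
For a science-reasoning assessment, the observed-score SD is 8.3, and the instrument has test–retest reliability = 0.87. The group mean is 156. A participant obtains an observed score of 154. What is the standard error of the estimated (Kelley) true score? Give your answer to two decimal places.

SE_est = 8.300·√[r(1 − r)] ≈ 2.791

2.79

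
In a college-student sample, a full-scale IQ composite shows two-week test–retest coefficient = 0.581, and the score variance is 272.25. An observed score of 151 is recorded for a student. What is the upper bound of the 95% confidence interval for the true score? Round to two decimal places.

171.93

σ = 272.25^(1/2) = 16.5000
SEM = 16.5000 × √(1 − 0.5810) = 16.5000 × √0.4190 ≈ 16.5000 × 0.6473 ≈ 10.6805
1.96 × SEM ≈ 20.9337
Upper bound: 151 + 20.9337 = 171.9337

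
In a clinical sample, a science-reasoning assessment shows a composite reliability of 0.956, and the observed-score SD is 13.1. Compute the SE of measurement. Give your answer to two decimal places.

2.75

SEM = 13.1000 · √(1 − 0.9560) = 13.1000 · √0.0440 ≃ 13.1000 · 0.2098 ≃ 2.7479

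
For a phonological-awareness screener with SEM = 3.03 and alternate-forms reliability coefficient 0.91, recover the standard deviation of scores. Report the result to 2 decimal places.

σ = SEM·(1 − r)^(−1/2) ≈ 3.03*3.3333 ≈ 10.1000

10.10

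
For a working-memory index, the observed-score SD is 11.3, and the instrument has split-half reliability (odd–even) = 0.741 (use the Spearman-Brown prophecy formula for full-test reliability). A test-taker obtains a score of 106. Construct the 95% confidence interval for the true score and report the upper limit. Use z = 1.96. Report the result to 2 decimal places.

r_full = 2·0.741 / (1 + 0.741) ≈ 0.8512
SEM = 11.3000×√(1 − 0.8512) ≈ 4.3584
Half-width = 1.96×4.3584 ≈ 8.5425
Upper bound: 106 + 8.5425 = 114.5425

114.54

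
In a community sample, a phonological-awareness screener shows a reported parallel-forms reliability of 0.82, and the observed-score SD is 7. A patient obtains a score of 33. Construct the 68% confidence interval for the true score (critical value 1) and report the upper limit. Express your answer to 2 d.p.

35.97

SEM = 7.000·√(1 − 0.820) ≈ 2.970
Margin = 1 · 2.970 ≈ 2.970
Upper bound: 33 + 2.970 = 35.970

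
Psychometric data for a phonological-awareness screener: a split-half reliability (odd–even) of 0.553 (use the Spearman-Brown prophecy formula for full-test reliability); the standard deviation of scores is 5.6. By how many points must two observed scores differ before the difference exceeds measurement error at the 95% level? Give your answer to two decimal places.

8.33

r_full = 2·0.553 / (1 + 0.553) ≃ 0.71217
The standard error of measurement is 5.60000*√(1 − 0.71217) ≃ 5.60000*0.53650 ≃ 3.00439.
SE_diff = √2 * SEM ≃ 4.24885
Minimum reliable difference = 1.96 * SE_diff ≃ 1.96 * 4.24885 ≃ 8.32774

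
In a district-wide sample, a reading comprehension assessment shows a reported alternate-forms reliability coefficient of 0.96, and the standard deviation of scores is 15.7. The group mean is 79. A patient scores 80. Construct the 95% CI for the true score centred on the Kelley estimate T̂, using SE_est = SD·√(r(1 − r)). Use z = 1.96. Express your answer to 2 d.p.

T̂ = r·X + (1 − r)·M = 0.9600×80 + 0.0400×79 = 76.8000 + 3.1600 ≈ 79.9600
SE_est = 15.7000·√[r(1 − r)] ≈ 3.0766
CI = 79.9600 ± 1.96 × 3.0766 → [73.9299, 85.9901]

[73.93, 85.99]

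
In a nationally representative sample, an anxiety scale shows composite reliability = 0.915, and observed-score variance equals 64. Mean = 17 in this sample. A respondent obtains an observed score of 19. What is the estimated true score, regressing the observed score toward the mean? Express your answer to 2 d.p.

18.83

T̂ = 0.91500(19) + 0.08500(17) ≈ 18.83000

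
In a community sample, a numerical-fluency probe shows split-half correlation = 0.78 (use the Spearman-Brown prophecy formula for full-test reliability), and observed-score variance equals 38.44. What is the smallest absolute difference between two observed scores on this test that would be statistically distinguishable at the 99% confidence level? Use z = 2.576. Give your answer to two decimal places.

SD = √38.44 ≈ 6.2000
Spearman-Brown: r = 2(0.78) / (1 + 0.78) = 1.5600 / 1.7800 ≈ 0.8764
SEM = 6.2000 · √(1 − 0.8764) = 6.2000 · √0.1236 ≈ 6.2000 · 0.3516 ≈ 2.1797
SE_diff = √2 · SEM ≈ 3.0825
Minimum reliable difference = 2.576 · SE_diff ≈ 2.576 · 3.0825 ≈ 7.9406

7.94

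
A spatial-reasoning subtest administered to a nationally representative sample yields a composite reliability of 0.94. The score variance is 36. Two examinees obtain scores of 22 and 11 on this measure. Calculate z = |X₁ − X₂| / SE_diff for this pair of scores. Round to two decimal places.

σ = 36^(1/2) = 6.0000
The standard error of measurement is 6.0000×√(1 − 0.9400) ≈ 6.0000×0.2449 ≈ 1.4697.
Standard error of the difference = 1.4697·√2 ≈ 2.0785
z = 11 / 2.0785 ≈ 5.2924

5.29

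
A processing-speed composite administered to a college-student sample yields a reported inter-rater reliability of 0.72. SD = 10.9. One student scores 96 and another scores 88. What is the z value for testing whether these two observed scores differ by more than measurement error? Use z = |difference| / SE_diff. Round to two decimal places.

0.98

The standard error of measurement is 10.90000×√(1 − 0.72000) ≈ 10.90000×0.52915 ≈ 5.76774.
SE_diff = √2 × SEM ≈ 8.15681
z = |96 − 88| / 8.15681 = 8 / 8.15681 ≈ 0.98078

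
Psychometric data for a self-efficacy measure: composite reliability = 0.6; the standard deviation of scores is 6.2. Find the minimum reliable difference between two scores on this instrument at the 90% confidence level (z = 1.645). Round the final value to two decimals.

SEM = 6.2000 · √(1 − 0.6000) = 6.2000 · √0.4000 ≈ 6.2000 · 0.6325 ≈ 3.9212
Standard error of the difference = 3.9212·√2 ≈ 5.5454
Minimum reliable difference = 1.645 · SE_diff ≈ 1.645 · 5.5454 ≈ 9.1223

9.12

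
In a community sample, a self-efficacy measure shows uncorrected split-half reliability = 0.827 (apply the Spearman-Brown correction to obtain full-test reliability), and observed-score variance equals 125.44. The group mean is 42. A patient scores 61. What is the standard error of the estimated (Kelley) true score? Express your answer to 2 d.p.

3.28

SD = √125.44 = 11.200
Spearman-Brown: r = 2(0.827) / (1 + 0.827) = 1.654 / 1.827 ≈ 0.905
SE_est = 11.200·√(0.905·0.095) ≈ 3.279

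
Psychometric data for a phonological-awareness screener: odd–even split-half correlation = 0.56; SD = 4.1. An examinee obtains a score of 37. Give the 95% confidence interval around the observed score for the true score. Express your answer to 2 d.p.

[32.73, 41.27]

Full-length reliability (Spearman-Brown) = 2(0.56)/(1+0.56) ≈ 0.71795
SEM = 4.10000×√(1 − 0.71795) ≈ 2.17745
Half-width = 1.96×2.17745 ≈ 4.26780
95% CI: 37 ± 4.26780 = [32.73220, 41.26780]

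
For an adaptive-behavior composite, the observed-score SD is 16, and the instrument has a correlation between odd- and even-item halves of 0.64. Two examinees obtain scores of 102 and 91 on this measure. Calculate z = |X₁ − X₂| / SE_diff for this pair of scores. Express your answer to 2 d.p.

1.04

Spearman-Brown: r = 2(0.64) / (1 + 0.64) = 1.2800 / 1.6400 ≈ 0.7805
SEM = 16.0000 × √(1 − 0.7805) = 16.0000 × √0.2195 ≈ 16.0000 × 0.4685 ≈ 7.4963
Standard error of the difference = 7.4963·√2 ≈ 10.6014
z = |102 − 91| / 10.6014 = 11 / 10.6014 ≈ 1.0376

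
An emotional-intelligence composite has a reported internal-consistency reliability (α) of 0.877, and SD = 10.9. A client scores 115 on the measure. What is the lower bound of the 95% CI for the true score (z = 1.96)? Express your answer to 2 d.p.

The standard error of measurement is 10.900·√(1 − 0.877) ≃ 10.900·0.351 ≃ 3.823.
Margin = 1.96 · 3.823 ≃ 7.493
Lower limit = 115 − 7.493 ≃ 107.507

107.51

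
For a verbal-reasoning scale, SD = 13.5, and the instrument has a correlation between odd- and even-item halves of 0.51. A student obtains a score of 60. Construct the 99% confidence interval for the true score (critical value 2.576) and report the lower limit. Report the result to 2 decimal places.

r_full = 2·0.51 / (1 + 0.51) ≃ 0.6755
The standard error of measurement is 13.5000×√(1 − 0.6755) ≃ 13.5000×0.5697 ≃ 7.6903.
2.576 × SEM ≃ 19.8102
Lower limit = 60 − 19.8102 ≃ 40.1898

40.19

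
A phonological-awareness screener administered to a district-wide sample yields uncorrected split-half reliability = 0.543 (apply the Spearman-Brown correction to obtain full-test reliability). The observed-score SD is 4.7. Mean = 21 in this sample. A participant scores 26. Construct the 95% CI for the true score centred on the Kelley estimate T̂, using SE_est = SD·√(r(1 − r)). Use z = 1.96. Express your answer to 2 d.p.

r_full = 2·0.543 / (1 + 0.543) ≈ 0.7038
Estimated true score = 0.7038*26 + (1 − 0.7038)*21 ≈ 24.5191
SE_est = SD * √(r(1 − r)) = 4.7000 * √0.2085 ≈ 4.7000 * 0.4566 ≈ 2.1459
95% CI: 24.5191 ± 4.2059 ≈ (20.3132, 28.7250)

[20.31, 28.73]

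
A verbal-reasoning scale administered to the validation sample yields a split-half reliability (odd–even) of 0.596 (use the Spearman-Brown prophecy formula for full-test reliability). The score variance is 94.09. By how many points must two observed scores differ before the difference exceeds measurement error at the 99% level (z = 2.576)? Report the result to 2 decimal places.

17.78

σ = 94.09^(1/2) = 9.7000
Full-length reliability (Spearman-Brown) = 2(0.596)/(1+0.596) ≈ 0.7469
The standard error of measurement is 9.7000·√(1 − 0.7469) ≈ 9.7000·0.5031 ≈ 4.8803.
Standard error of the difference = 4.8803·√2 ≈ 6.9018
Smallest detectable difference = 2.576·6.9018 ≈ 17.7790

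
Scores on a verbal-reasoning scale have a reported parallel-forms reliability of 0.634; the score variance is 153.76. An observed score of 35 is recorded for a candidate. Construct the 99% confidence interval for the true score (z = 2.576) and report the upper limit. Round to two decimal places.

SD = √153.76 ≈ 12.400
SEM = 12.400 · √(1 − 0.634) = 12.400 · √0.366 ≈ 12.400 · 0.605 ≈ 7.502
Half-width = 2.576·7.502 ≈ 19.324
Upper limit = 35 + 19.324 ≈ 54.324

54.32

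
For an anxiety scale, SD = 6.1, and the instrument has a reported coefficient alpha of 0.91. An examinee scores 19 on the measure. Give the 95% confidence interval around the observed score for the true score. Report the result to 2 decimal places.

SEM = 6.100 × √(1 − 0.910) = 6.100 × √0.090 ≈ 6.100 × 0.300 ≈ 1.830
Half-width = 1.96×1.830 ≈ 3.587
Interval: (15.413, 22.587)

[15.41, 22.59]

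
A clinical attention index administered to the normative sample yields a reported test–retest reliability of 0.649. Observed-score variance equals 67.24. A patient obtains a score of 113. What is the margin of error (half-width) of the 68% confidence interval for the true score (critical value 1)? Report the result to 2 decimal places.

4.86

SD = √67.24 = 8.2000
SEM = 8.2000 * √(1 − 0.6490) = 8.2000 * √0.3510 ≈ 8.2000 * 0.5925 ≈ 4.8581
Margin = 1 * 4.8581 ≈ 4.8581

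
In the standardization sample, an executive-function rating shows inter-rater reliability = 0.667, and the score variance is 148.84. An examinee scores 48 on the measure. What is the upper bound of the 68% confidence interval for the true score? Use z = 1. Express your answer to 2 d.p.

SD = √148.84 = 12.200
SEM = 12.200·√(1 − 0.667) ≈ 7.040
1 · SEM ≈ 7.040
Upper bound: 48 + 7.040 = 55.040

55.04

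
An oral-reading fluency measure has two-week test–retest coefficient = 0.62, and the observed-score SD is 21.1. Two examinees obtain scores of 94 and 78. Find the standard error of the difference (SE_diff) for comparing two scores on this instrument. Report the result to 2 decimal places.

18.39

SEM = 21.1000*√(1 − 0.6200) ≈ 13.0069
SE_diff = √2 * SEM ≈ 18.3946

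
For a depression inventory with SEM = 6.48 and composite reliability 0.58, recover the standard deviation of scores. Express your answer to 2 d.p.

σ = SEM·(1 − r)^(−1/2) ≃ 6.48×1.5430 ≃ 9.9989

10.00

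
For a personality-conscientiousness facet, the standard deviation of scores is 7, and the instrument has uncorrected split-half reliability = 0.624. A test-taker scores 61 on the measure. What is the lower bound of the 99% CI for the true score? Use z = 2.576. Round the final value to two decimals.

Spearman-Brown: r = 2(0.624) / (1 + 0.624) = 1.248 / 1.624 ≈ 0.768
SEM = 7.000 · √(1 − 0.768) = 7.000 · √0.232 ≈ 7.000 · 0.481 ≈ 3.368
2.576 · SEM ≈ 8.677
Lower limit = 61 − 8.677 ≈ 52.323

52.32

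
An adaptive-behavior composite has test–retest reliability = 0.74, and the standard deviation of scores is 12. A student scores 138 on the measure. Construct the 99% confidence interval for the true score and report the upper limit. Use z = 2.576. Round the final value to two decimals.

SEM = 12.0000 · √(1 − 0.7400) = 12.0000 · √0.2600 ≈ 12.0000 · 0.5099 ≈ 6.1188
Margin = 2.576 · 6.1188 ≈ 15.7621
Upper bound: 138 + 15.7621 = 153.7621

153.76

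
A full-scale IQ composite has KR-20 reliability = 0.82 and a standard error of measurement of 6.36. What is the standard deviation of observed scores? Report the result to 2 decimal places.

σ = SEM·(1 − r)^(−1/2) ≈ 6.36·2.35702 ≈ 14.99066

14.99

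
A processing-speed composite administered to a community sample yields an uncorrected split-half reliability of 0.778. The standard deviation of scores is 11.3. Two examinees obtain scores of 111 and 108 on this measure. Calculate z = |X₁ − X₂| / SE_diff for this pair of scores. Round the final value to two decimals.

Full-length reliability (Spearman-Brown) = 2(0.778)/(1+0.778) ≃ 0.875
SEM = 11.300 * √(1 − 0.875) = 11.300 * √0.125 ≃ 11.300 * 0.353 ≃ 3.993
SE_diff = √2 * SEM ≃ 5.647
z = |111 − 108| / 5.647 = 3 / 5.647 ≃ 0.531

0.53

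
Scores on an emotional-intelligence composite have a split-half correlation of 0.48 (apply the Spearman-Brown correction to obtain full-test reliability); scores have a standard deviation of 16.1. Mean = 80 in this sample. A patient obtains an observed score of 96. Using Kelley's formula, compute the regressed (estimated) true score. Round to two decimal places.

90.38

Spearman-Brown: r = 2(0.48) / (1 + 0.48) = 0.9600 / 1.4800 ≈ 0.6486
T̂ = 0.6486(96) + 0.3514(80) ≈ 90.3784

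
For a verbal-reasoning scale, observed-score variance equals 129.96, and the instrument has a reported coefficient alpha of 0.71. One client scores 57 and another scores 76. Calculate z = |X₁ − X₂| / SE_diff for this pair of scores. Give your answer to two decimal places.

SD = √129.96 ≈ 11.400
The standard error of measurement is 11.400·√(1 − 0.710) ≈ 11.400·0.539 ≈ 6.139.
SE_diff = √2 · SEM ≈ 8.682
z = 19 / 8.682 ≈ 2.188

2.19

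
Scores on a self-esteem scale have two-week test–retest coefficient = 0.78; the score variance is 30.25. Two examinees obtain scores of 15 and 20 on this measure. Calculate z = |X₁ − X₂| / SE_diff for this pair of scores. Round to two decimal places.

SD = √30.25 ≈ 5.5000
The standard error of measurement is 5.5000*√(1 − 0.7800) ≈ 5.5000*0.4690 ≈ 2.5797.
SE_diff = SEM * √2 ≈ 2.5797 * 1.4142 ≈ 3.6483
z = 5 / 3.6483 ≈ 1.3705

1.37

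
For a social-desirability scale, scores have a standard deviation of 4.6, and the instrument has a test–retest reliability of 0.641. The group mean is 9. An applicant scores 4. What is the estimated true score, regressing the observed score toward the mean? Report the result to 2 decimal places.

5.80

T̂ = r·X + (1 − r)·M = 0.64100·4 + 0.35900·9 = 2.56400 + 3.23100 ≈ 5.79500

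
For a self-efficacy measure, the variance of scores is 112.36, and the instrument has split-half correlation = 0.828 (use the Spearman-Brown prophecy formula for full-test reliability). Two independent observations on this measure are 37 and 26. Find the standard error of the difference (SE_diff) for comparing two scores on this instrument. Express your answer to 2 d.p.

4.60

SD = √112.36 = 10.60000
Spearman-Brown: r = 2(0.828) / (1 + 0.828) = 1.65600 / 1.82800 ≈ 0.90591
SEM = 10.60000·√(1 − 0.90591) ≈ 3.25149
Standard error of the difference = 3.25149·√2 ≈ 4.59830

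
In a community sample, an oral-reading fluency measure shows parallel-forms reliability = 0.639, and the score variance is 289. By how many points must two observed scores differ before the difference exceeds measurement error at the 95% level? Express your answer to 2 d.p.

SD = √289 = 17.000
SEM = 17.000·√(1 − 0.639) ≈ 10.214
Standard error of the difference = 10.214·√2 ≈ 14.445
Minimum reliable difference = 1.96 · SE_diff ≈ 1.96 · 14.445 ≈ 28.312

28.31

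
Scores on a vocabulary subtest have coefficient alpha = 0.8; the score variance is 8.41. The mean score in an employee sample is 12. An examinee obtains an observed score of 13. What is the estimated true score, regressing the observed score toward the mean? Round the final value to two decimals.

12.80

Estimated true score = 0.800·13 + (1 − 0.800)·12 ≈ 12.800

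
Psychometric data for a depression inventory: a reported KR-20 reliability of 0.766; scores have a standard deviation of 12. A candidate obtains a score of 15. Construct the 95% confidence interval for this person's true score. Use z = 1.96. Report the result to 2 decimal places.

[3.62, 26.38]

SEM = 12.00000×√(1 − 0.76600) ≈ 5.80483
Half-width = 1.96×5.80483 ≈ 11.37746
Interval: (3.62254, 26.37746)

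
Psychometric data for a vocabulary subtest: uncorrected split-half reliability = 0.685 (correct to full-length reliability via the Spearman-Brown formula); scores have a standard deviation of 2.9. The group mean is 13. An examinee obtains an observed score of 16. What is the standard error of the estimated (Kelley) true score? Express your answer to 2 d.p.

Full-length reliability (Spearman-Brown) = 2(0.685)/(1+0.685) ≈ 0.813
SE_est = 2.900×√(0.813×0.187) ≈ 1.131

1.13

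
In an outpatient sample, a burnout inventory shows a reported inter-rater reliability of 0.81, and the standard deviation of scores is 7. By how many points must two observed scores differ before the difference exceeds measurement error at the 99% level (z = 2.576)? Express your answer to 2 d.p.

SEM = 7.0000 * √(1 − 0.8100) = 7.0000 * √0.1900 ≈ 7.0000 * 0.4359 ≈ 3.0512
SE_diff = SEM * √2 ≈ 3.0512 * 1.4142 ≈ 4.3151
Smallest detectable difference = 2.576*4.3151 ≈ 11.1157

11.12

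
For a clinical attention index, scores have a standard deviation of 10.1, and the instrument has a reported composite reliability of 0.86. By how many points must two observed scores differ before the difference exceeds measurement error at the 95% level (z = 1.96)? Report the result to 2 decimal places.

10.48

SEM = 10.10000·√(1 − 0.86000) ≈ 3.77907
Standard error of the difference = 3.77907·√2 ≈ 5.34442
Minimum reliable difference = 1.96 · SE_diff ≈ 1.96 · 5.34442 ≈ 10.47506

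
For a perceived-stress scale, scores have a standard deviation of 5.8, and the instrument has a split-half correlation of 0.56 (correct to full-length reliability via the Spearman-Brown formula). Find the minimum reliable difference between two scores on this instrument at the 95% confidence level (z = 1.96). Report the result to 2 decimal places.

r_full = 2·0.56 / (1 + 0.56) ≈ 0.71795
The standard error of measurement is 5.80000*√(1 − 0.71795) ≈ 5.80000*0.53109 ≈ 3.08029.
Standard error of the difference = 3.08029·√2 ≈ 4.35619
Minimum reliable difference = 1.96 * SE_diff ≈ 1.96 * 4.35619 ≈ 8.53814

8.54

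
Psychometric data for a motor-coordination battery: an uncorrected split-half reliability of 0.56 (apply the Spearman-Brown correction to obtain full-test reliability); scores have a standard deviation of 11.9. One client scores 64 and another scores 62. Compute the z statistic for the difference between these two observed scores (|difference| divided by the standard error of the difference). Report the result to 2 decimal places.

Full-length reliability (Spearman-Brown) = 2(0.56)/(1+0.56) ≃ 0.718
SEM = 11.900*√(1 − 0.718) ≃ 6.320
Standard error of the difference = 6.320·√2 ≃ 8.938
z = 2 / 8.938 ≃ 0.224

0.22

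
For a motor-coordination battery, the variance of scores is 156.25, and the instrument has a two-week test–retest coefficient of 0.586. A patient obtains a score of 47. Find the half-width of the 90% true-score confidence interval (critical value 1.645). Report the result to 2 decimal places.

σ = 156.25^(1/2) = 12.500
The standard error of measurement is 12.500*√(1 − 0.586) ≈ 12.500*0.643 ≈ 8.043.
1.645 * SEM ≈ 13.230

13.23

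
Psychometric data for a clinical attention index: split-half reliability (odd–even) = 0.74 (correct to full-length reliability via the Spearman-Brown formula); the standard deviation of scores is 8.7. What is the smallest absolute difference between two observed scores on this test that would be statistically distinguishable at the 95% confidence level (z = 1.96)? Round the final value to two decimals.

Full-length reliability (Spearman-Brown) = 2(0.74)/(1+0.74) ≈ 0.85057
The standard error of measurement is 8.70000×√(1 − 0.85057) ≈ 8.70000×0.38656 ≈ 3.36303.
Standard error of the difference = 3.36303·√2 ≈ 4.75605
Minimum reliable difference = 1.96 × SE_diff ≈ 1.96 × 4.75605 ≈ 9.32186

9.32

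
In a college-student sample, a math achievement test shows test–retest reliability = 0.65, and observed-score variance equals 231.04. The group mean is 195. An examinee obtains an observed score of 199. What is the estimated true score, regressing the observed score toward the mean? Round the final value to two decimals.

197.60

Estimated true score = 0.6500·199 + (1 − 0.6500)·195 ≃ 197.6000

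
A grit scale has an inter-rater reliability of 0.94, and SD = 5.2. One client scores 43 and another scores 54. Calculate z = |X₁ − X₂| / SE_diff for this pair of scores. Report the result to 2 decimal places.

6.11

SEM = 5.200 · √(1 − 0.940) = 5.200 · √0.060 ≈ 5.200 · 0.245 ≈ 1.274
Standard error of the difference = 1.274·√2 ≈ 1.801
z = |43 − 54| / 1.801 = 11 / 1.801 ≈ 6.107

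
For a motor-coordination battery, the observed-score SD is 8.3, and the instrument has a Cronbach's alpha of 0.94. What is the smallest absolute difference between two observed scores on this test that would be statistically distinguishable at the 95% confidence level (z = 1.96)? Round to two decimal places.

SEM = 8.300×√(1 − 0.940) ≃ 2.033
SE_diff = √2 × SEM ≃ 2.875
Minimum reliable difference = 1.96 × SE_diff ≃ 1.96 × 2.875 ≃ 5.635

5.64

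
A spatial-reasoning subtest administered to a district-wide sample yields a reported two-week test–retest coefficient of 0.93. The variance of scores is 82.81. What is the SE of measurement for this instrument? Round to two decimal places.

2.41

SD = √82.81 ≈ 9.100
SEM = 9.100 * √(1 − 0.930) = 9.100 * √0.070 ≈ 9.100 * 0.265 ≈ 2.408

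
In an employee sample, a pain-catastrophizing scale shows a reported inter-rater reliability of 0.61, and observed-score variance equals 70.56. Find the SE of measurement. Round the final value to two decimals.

5.25

SD = √70.56 ≃ 8.400
The standard error of measurement is 8.400×√(1 − 0.610) ≃ 8.400×0.624 ≃ 5.246.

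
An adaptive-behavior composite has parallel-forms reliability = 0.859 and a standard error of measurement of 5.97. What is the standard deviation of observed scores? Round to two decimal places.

σ = SEM·(1 − r)^(−1/2) ≈ 5.97×2.6631 ≈ 15.8988

15.90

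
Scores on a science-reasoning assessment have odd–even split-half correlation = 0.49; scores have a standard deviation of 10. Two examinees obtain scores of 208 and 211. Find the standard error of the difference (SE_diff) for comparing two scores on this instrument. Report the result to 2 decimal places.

r_full = 2·0.49 / (1 + 0.49) ≃ 0.6577
SEM = 10.0000·√(1 − 0.6577) ≃ 5.8505
Standard error of the difference = 5.8505·√2 ≃ 8.2738

8.27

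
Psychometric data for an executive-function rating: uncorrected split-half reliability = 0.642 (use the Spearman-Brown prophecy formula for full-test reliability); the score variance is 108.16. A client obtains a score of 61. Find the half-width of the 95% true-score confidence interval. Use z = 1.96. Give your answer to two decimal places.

9.52

σ = 108.16^(1/2) = 10.40000
Spearman-Brown: r = 2(0.642) / (1 + 0.642) = 1.28400 / 1.64200 ≈ 0.78197
The standard error of measurement is 10.40000×√(1 − 0.78197) ≈ 10.40000×0.46693 ≈ 4.85611.
Half-width = 1.96×4.85611 ≈ 9.51797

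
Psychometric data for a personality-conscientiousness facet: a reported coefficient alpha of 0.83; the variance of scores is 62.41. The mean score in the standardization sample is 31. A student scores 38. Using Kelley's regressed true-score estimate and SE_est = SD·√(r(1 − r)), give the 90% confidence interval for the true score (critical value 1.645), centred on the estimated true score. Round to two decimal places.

[31.93, 41.69]

σ = 62.41^(1/2) = 7.900
T̂ = 0.830(38) + 0.170(31) ≃ 36.810
SE_est = SD × √(r(1 − r)) = 7.900 × √0.141 ≃ 7.900 × 0.376 ≃ 2.967
CI = 36.810 ± 1.645 × 2.967 → [31.928, 41.692]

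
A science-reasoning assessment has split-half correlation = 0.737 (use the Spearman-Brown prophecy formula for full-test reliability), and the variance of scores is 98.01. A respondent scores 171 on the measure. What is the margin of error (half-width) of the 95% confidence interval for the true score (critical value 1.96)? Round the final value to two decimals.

σ = 98.01^(1/2) = 9.9000
Spearman-Brown: r = 2(0.737) / (1 + 0.737) = 1.4740 / 1.7370 ≃ 0.8486
The standard error of measurement is 9.9000·√(1 − 0.8486) ≃ 9.9000·0.3891 ≃ 3.8522.
Margin = 1.96 · 3.8522 ≃ 7.5504

7.55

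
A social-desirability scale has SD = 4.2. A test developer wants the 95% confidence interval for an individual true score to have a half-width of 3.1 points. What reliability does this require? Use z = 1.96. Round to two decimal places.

0.86

SEM needed = half-width / z = 3.1/1.96 ≈ 1.582
r = 1 − (SEM / SD)² = 1 − (1.582 / 4.2)² ≈ 1 − 0.142 ≈ 0.858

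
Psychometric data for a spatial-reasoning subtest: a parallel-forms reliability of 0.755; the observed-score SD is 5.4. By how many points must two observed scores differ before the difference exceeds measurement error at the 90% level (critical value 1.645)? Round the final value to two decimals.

6.22

The standard error of measurement is 5.4000·√(1 − 0.7550) ≈ 5.4000·0.4950 ≈ 2.6729.
Standard error of the difference = 2.6729·√2 ≈ 3.7800
Smallest detectable difference = 1.645·3.7800 ≈ 6.2181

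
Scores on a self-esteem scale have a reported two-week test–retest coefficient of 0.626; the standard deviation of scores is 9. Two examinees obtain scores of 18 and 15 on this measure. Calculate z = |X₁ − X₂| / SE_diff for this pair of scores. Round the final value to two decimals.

0.39

SEM = 9.0000 * √(1 − 0.6260) = 9.0000 * √0.3740 ≈ 9.0000 * 0.6116 ≈ 5.5040
SE_diff = SEM * √2 ≈ 5.5040 * 1.4142 ≈ 7.7838
z = 3 / 7.7838 ≈ 0.3854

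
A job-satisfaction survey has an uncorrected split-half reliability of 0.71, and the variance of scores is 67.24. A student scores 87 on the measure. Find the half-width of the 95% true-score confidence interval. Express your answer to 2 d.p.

6.62

SD = √67.24 ≃ 8.200
r_full = 2·0.71 / (1 + 0.71) ≃ 0.830
SEM = 8.200 × √(1 − 0.830) = 8.200 × √0.170 ≃ 8.200 × 0.412 ≃ 3.377
1.96 × SEM ≃ 6.619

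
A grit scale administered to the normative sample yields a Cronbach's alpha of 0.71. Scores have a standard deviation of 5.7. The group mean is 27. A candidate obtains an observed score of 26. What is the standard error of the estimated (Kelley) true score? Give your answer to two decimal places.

2.59

SE_est = 5.70000·√[r(1 − r)] ≈ 2.58644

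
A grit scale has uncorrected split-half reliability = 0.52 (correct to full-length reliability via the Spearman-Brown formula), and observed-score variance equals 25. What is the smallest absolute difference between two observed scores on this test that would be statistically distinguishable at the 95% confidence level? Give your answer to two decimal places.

σ = 25^(1/2) = 5.00000
Full-length reliability (Spearman-Brown) = 2(0.52)/(1+0.52) ≈ 0.68421
SEM = 5.00000 × √(1 − 0.68421) = 5.00000 × √0.31579 ≈ 5.00000 × 0.56195 ≈ 2.80976
Standard error of the difference = 2.80976·√2 ≈ 3.97360
Smallest detectable difference = 1.96×3.97360 ≈ 7.78825

7.79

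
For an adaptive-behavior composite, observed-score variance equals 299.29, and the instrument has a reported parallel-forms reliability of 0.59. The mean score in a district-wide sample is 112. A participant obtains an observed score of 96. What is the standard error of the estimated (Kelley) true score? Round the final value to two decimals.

SD = √299.29 = 17.3000
SE_est = SD * √(r(1 − r)) = 17.3000 * √0.2419 ≈ 17.3000 * 0.4918 ≈ 8.5087

8.51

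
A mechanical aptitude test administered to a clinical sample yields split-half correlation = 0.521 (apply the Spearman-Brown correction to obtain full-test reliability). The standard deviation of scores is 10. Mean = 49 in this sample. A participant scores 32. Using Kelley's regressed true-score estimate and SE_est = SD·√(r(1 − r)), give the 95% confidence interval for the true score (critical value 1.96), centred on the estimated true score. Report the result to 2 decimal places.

Full-length reliability (Spearman-Brown) = 2(0.521)/(1+0.521) ≈ 0.6851
T̂ = 0.6851(32) + 0.3149(49) ≈ 37.3537
SE_est = SD * √(r(1 − r)) = 10.0000 * √0.2157 ≈ 10.0000 * 0.4645 ≈ 4.6449
CI = 37.3537 ± 1.96 * 4.6449 → [28.2498, 46.4576]

[28.25, 46.46]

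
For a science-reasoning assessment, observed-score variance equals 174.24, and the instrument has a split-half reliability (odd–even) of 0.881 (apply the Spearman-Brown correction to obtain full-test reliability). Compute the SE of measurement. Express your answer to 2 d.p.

3.32

SD = √174.24 ≈ 13.20000
Spearman-Brown: r = 2(0.881) / (1 + 0.881) = 1.76200 / 1.88100 ≈ 0.93674
The standard error of measurement is 13.20000*√(1 − 0.93674) ≈ 13.20000*0.25152 ≈ 3.32011.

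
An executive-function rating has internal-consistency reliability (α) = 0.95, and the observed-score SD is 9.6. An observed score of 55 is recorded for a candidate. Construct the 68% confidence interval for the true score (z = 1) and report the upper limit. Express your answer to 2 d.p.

57.15

The standard error of measurement is 9.60000*√(1 − 0.95000) ≈ 9.60000*0.22361 ≈ 2.14663.
1 * SEM ≈ 2.14663
Upper bound: 55 + 2.14663 = 57.14663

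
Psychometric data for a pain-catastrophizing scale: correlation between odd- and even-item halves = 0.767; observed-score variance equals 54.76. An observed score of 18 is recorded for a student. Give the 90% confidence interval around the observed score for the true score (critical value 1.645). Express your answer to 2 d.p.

SD = √54.76 = 7.400
r_full = 2·0.767 / (1 + 0.767) ≈ 0.868
SEM = 7.400×√(1 − 0.868) ≈ 2.687
Margin = 1.645 × 2.687 ≈ 4.420
Interval: (13.580, 22.420)

[13.58, 22.42]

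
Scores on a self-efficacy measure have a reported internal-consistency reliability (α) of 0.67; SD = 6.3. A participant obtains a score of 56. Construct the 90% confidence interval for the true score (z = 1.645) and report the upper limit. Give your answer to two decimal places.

61.95

SEM = 6.30000 * √(1 − 0.67000) = 6.30000 * √0.33000 ≈ 6.30000 * 0.57446 ≈ 3.61907
1.645 * SEM ≈ 5.95338
Upper limit = 56 + 5.95338 ≈ 61.95338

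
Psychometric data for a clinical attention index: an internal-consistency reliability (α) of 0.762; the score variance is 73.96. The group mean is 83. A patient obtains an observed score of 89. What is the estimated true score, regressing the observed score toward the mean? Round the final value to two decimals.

Estimated true score = 0.7620×89 + (1 − 0.7620)×83 ≃ 87.5720

87.57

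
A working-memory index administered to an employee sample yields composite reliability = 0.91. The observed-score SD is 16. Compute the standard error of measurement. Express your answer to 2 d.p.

SEM = 16.0000 * √(1 − 0.9100) = 16.0000 * √0.0900 ≈ 16.0000 * 0.3000 ≈ 4.8000

4.80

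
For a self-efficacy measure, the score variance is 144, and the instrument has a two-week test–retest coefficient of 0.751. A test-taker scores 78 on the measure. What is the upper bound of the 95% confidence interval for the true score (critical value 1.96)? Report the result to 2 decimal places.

σ = 144^(1/2) = 12.000
SEM = 12.000 * √(1 − 0.751) = 12.000 * √0.249 ≈ 12.000 * 0.499 ≈ 5.988
Half-width = 1.96*5.988 ≈ 11.736
Upper bound: 78 + 11.736 = 89.736

89.74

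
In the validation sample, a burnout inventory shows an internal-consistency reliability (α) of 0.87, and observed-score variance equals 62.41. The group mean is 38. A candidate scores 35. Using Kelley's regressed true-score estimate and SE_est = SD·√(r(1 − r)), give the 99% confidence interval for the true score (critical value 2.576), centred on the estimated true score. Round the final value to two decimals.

[28.55, 42.23]

σ = 62.41^(1/2) = 7.90000
Estimated true score = 0.87000×35 + (1 − 0.87000)×38 ≃ 35.39000
SE_est = SD × √(r(1 − r)) = 7.90000 × √0.11310 ≃ 7.90000 × 0.33630 ≃ 2.65680
CI = 35.39000 ± 2.576 × 2.65680 → [28.54609, 42.23391]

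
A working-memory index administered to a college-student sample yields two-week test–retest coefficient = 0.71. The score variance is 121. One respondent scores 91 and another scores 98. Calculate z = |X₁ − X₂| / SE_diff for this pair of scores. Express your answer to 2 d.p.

0.84

SD = √121 ≈ 11.000
SEM = 11.000·√(1 − 0.710) ≈ 5.924
SE_diff = SEM · √2 ≈ 5.924 · 1.414 ≈ 8.377
z = |91 − 98| / 8.377 = 7 / 8.377 ≈ 0.836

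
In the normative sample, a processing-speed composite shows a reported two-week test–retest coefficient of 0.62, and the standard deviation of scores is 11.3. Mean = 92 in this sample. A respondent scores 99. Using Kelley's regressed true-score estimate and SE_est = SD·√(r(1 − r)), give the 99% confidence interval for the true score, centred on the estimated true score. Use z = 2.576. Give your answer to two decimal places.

[82.21, 110.47]

Estimated true score = 0.620×99 + (1 − 0.620)×92 ≈ 96.340
SE_est = SD × √(r(1 − r)) = 11.300 × √0.236 ≈ 11.300 × 0.485 ≈ 5.485
99% CI: 96.340 ± 14.129 ≈ (82.211, 110.469)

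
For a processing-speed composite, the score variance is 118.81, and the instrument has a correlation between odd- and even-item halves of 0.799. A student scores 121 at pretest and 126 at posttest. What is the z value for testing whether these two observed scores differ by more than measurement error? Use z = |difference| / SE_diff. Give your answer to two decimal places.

0.97

SD = √118.81 ≈ 10.900
Full-length reliability (Spearman-Brown) = 2(0.799)/(1+0.799) ≈ 0.888
SEM = 10.900*√(1 − 0.888) ≈ 3.643
SE_diff = √2 * SEM ≈ 5.153
z = 5 / 5.153 ≈ 0.970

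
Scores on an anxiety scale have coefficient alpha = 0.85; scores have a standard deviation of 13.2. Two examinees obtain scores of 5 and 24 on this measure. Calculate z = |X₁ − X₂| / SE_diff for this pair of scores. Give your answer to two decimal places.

2.63

The standard error of measurement is 13.2000·√(1 − 0.8500) ≈ 13.2000·0.3873 ≈ 5.1123.
SE_diff = SEM · √2 ≈ 5.1123 · 1.4142 ≈ 7.2299
z = |5 − 24| / 7.2299 = 19 / 7.2299 ≈ 2.6280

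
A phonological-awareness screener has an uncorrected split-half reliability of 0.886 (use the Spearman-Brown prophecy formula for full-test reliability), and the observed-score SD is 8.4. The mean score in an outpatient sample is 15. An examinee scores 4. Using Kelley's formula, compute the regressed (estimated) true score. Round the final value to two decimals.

Spearman-Brown: r = 2(0.886) / (1 + 0.886) = 1.7720 / 1.8860 ≈ 0.9396
Estimated true score = 0.9396×4 + (1 − 0.9396)×15 ≈ 4.6649

4.66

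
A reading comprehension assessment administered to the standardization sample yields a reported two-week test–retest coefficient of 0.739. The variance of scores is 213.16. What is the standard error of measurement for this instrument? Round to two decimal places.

7.46

SD = √213.16 = 14.600
The standard error of measurement is 14.600×√(1 − 0.739) ≈ 14.600×0.511 ≈ 7.459.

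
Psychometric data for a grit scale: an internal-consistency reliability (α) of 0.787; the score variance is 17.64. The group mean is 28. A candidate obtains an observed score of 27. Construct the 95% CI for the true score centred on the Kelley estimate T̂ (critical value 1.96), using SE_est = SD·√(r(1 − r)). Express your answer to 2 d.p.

[23.84, 30.58]

SD = √17.64 = 4.2000
T̂ = r·X + (1 − r)·M = 0.7870*27 + 0.2130*28 = 21.2490 + 5.9640 ≈ 27.2130
SE_est = SD * √(r(1 − r)) = 4.2000 * √0.1676 ≈ 4.2000 * 0.4094 ≈ 1.7196
CI = 27.2130 ± 1.96 * 1.7196 → [23.8426, 30.5834]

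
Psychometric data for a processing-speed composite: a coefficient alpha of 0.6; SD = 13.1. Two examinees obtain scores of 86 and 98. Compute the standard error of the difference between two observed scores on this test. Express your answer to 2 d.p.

SEM = 13.100*√(1 − 0.600) ≃ 8.285
SE_diff = √2 * SEM ≃ 11.717

11.72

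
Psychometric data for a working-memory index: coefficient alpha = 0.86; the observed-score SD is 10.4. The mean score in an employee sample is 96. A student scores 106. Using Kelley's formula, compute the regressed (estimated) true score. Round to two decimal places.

T̂ = r·X + (1 − r)·M = 0.860*106 + 0.140*96 = 91.160 + 13.440 ≈ 104.600

104.60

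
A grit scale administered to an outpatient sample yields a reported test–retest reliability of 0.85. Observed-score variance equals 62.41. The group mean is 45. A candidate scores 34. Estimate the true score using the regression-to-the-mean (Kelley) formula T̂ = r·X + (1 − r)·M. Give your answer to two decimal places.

35.65

Estimated true score = 0.850×34 + (1 − 0.850)×45 ≈ 35.650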